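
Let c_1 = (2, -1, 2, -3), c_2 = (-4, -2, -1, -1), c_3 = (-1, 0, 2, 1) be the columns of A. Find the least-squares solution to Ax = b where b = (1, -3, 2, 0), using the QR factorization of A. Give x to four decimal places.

x = (0.5601, 0.1011, 0.5765)

c_1 = (2, -1, 2, -3); ‖c_1‖ = 4.2426, so q_1 = (0.4714, -0.2357, 0.4714, -0.7071).
q_1·c_2 = 0.4714·(-4) + (-0.2357)·(-2) + 0.4714·(-1) + (-0.7071)·(-1) = -1.1785.
u_2 = c_2 + 1.1785·q_1 = (-3.4444, -2.2778, -0.4444, -1.8333).
‖u_2‖ = 4.5399, so q_2 = (-0.7587, -0.5017, -0.0979, -0.4038).
q_1·c_3 = 0.4714·(-1) + (-0.2357)·0 + 0.4714·2 + (-0.7071)·1 = -0.2357; q_2·c_3 = (-0.7587)·(-1) + (-0.5017)·0 + (-0.0979)·2 + (-0.4038)·1 = 0.1591.
u_3 = c_3 + 0.2357·q_1 − 0.1591·q_2 = (-0.7682, 0.0243, 2.1267, 0.8976).
‖u_3‖ = 2.4329, so q_3 = (-0.3157, 0.0100, 0.8741, 0.3689).
Qᵀb = (2.1213, 0.5507, 1.4026).
Back-substitute: x_3 = 1.4026/2.4329 = 0.5765.
x_2 = (0.5507 − 0.1591·0.5765)/4.5399 = 0.1011.
x_1 = (2.1213 + 1.1785·0.1011 + 0.2357·0.5765)/4.2426 = 0.5601.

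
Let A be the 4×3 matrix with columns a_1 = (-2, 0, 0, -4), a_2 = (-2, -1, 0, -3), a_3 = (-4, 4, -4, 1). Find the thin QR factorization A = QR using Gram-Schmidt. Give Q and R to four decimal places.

Q = [[-0.4472, -0.3651, -0.6520], [0.0000, -0.9129, 0.3260], [0.0000, 0.0000, -0.6019], [-0.8944, 0.1826, 0.3260]], R = [[4.4721, 3.5777, 0.8944], [0.0000, 1.0954, -2.0083], [0.0000, 0.0000, 6.6458]]

a_1 = (-2, 0, 0, -4); ‖a_1‖ = 4.4721, so e_1 = (-0.4472, 0.0000, 0.0000, -0.8944).
e_1·a_2 = (-0.4472)·(-2) + 0.0000·(-1) + 0.0000·0 + (-0.8944)·(-3) = 3.5777.
u_2 = a_2 − 3.5777·e_1 = (-0.4000, -1.0000, 0.0000, 0.2000).
‖u_2‖ = 1.0954, so e_2 = (-0.3651, -0.9129, 0.0000, 0.1826).
e_1·a_3 = (-0.4472)·(-4) + 0.0000·4 + 0.0000·(-4) + (-0.8944)·1 = 0.8944; e_2·a_3 = (-0.3651)·(-4) + (-0.9129)·4 + 0.0000·(-4) + 0.1826·1 = -2.0083.
u_3 = a_3 − 0.8944·e_1 + 2.0083·e_2 = (-4.3333, 2.1667, -4.0000, 2.1667).
‖u_3‖ = 6.6458, so e_3 = (-0.6520, 0.3260, -0.6019, 0.3260).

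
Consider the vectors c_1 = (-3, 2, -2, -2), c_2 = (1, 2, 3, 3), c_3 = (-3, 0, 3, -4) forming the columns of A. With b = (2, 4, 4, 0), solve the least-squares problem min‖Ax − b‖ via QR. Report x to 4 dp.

x = (0.1153, 1.0985, 0.3330)

c_1 = (-3, 2, -2, -2); ‖c_1‖ = 4.5826, so e_1 = (-0.6547, 0.4364, -0.4364, -0.4364).
e_1·c_2 = (-0.6547)·1 + 0.4364·2 + (-0.4364)·3 + (-0.4364)·3 = -2.4004.
u_2 = c_2 + 2.4004·e_1 = (-0.5714, 3.0476, 1.9524, 1.9524).
‖u_2‖ = 4.1519, so e_2 = (-0.1376, 0.7340, 0.4702, 0.4702).
e_1·c_3 = (-0.6547)·(-3) + 0.4364·0 + (-0.4364)·3 + (-0.4364)·(-4) = 2.4004; e_2·c_3 = (-0.1376)·(-3) + 0.7340·0 + 0.4702·3 + 0.4702·(-4) = -0.0573.
u_3 = c_3 − 2.4004·e_1 + 0.0573·e_2 = (-1.4365, -1.0055, 4.0746, -2.9254).
‖u_3‖ = 5.3136, so e_3 = (-0.2703, -0.1892, 0.7668, -0.5505).
Qᵀb = (-1.3093, 4.5418, 1.7697).
Back-substitute: x_3 = 1.7697/5.3136 = 0.3330.
x_2 = (4.5418 + 0.0573·0.3330)/4.1519 = 1.0985.
x_1 = (-1.3093 + 2.4004·1.0985 − 2.4004·0.3330)/4.5826 = 0.1153.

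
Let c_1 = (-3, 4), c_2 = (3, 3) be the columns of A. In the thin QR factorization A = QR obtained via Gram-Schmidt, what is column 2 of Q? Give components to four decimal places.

q_1 = c_1/‖c_1‖ = (-3, 4)/5.0000 = (-0.6000, 0.8000).
r_{12} = q_1·c_2 = 0.6000.
u_2 = c_2 − 0.6000·q_1 = (3.3600, 2.5200).
‖u_2‖ = 4.2000, so q_2 = (0.8000, 0.6000).

q_2 = (0.8000, 0.6000)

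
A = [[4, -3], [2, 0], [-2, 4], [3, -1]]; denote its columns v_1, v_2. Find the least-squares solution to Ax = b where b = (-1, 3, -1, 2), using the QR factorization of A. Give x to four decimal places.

v_1 = (4, 2, -2, 3); ‖v_1‖ = 5.7446, so q_1 = (0.6963, 0.3482, -0.3482, 0.5222).
q_1·v_2 = 0.6963·(-3) + 0.3482·0 + (-0.3482)·4 + 0.5222·(-1) = -4.0038.
u_2 = v_2 + 4.0038·q_1 = (-0.2121, 1.3939, 2.6061, 1.0909).
‖u_2‖ = 3.1575, so q_2 = (-0.0672, 0.4415, 0.8254, 0.3455).
Qᵀb = (1.7408, 1.2572).
Back-substitute: x_2 = 1.2572/3.1575 = 0.3982.
x_1 = (1.7408 + 4.0038·0.3982)/5.7446 = 0.5805.

x = (0.5805, 0.3982)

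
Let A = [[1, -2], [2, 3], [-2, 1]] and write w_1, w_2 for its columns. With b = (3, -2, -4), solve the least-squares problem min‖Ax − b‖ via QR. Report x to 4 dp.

x = (1.0656, -1.2951)

w_1 = (1, 2, -2); ‖w_1‖ = 3.0000, so e_1 = (0.3333, 0.6667, -0.6667).
e_1·w_2 = 0.3333·(-2) + 0.6667·3 + (-0.6667)·1 = 0.6667.
u_2 = w_2 − 0.6667·e_1 = (-2.2222, 2.5556, 1.4444).
‖u_2‖ = 3.6818, so e_2 = (-0.6036, 0.6941, 0.3923).
Qᵀb = (2.3333, -4.7682).
Back-substitute: x_2 = -4.7682/3.6818 = -1.2951.
x_1 = (2.3333 − 0.6667·(-1.2951))/3.0000 = 1.0656.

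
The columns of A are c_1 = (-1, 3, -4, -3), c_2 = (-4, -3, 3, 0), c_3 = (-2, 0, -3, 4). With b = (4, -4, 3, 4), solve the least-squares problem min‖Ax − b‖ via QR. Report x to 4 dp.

x = (-1.4176, -0.5604, 0.0440)

c_1 = (-1, 3, -4, -3); ‖c_1‖ = 5.9161, so q_1 = (-0.1690, 0.5071, -0.6761, -0.5071).
q_1·c_2 = (-0.1690)·(-4) + 0.5071·(-3) + (-0.6761)·3 + (-0.5071)·0 = -2.8735.
u_2 = c_2 + 2.8735·q_1 = (-4.4857, -1.5429, 1.0571, -1.4571).
‖u_2‖ = 5.0737, so q_2 = (-0.8841, -0.3041, 0.2084, -0.2872).
q_1·c_3 = (-0.1690)·(-2) + 0.5071·0 + (-0.6761)·(-3) + (-0.5071)·4 = 0.3381; q_2·c_3 = (-0.8841)·(-2) + (-0.3041)·0 + 0.2084·(-3) + (-0.2872)·4 = -0.0056.
u_3 = c_3 − 0.3381·q_1 + 0.0056·q_2 = (-1.9478, -0.1731, -2.7703, 4.1698).
‖u_3‖ = 5.3745, so q_3 = (-0.3624, -0.0322, -0.5154, 0.7758).
Qᵀb = (-6.7612, -2.8438, 0.2362).
Back-substitute: x_3 = 0.2362/5.3745 = 0.0440.
x_2 = (-2.8438 + 0.0056·0.0440)/5.0737 = -0.5604.
x_1 = (-6.7612 + 2.8735·(-0.5604) − 0.3381·0.0440)/5.9161 = -1.4176.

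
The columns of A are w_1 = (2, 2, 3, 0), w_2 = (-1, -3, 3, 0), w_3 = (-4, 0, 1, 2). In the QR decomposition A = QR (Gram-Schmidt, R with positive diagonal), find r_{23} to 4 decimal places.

w_1 = (2, 2, 3, 0); ‖w_1‖ = 4.1231, so q_1 = (0.4851, 0.4851, 0.7276, 0.0000).
q_1·w_2 = 0.4851·(-1) + 0.4851·(-3) + 0.7276·3 + 0.0000·0 = 0.2425.
u_2 = w_2 − 0.2425·q_1 = (-1.1176, -3.1176, 2.8235, 0.0000).
‖u_2‖ = 4.3521, so q_2 = (-0.2568, -0.7163, 0.6488, 0.0000).
r_{23} = q_2·w_3 = 1.6760.

r_{23} = 1.6760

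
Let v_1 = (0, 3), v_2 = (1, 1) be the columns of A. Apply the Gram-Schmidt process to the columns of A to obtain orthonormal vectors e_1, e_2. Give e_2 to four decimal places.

v_1 = (0, 3); ‖v_1‖ = 3.0000, so e_1 = (0.0000, 1.0000).
e_1·v_2 = 0.0000·1 + 1.0000·1 = 1.0000.
u_2 = v_2 − 1.0000·e_1 = (1.0000, 0.0000).
‖u_2‖ = 1.0000, so e_2 = (1.0000, 0.0000).

e_2 = (1.0000, 0.0000)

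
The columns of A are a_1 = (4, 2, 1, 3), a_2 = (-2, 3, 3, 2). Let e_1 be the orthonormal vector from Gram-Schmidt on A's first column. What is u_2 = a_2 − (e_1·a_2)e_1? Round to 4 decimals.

u_2 = (-2.9333, 2.5333, 2.7667, 1.3000)

e_1 = a_1/‖a_1‖ = (4, 2, 1, 3)/5.4772 = (0.7303, 0.3651, 0.1826, 0.5477).
r_{12} = e_1·a_2 = 1.2780.
u_2 = a_2 − 1.2780·e_1 = (-2.9333, 2.5333, 2.7667, 1.3000).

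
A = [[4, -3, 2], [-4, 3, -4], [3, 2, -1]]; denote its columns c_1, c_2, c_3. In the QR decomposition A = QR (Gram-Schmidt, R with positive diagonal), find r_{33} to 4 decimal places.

r_{33} = 1.4142

c_1 = (4, -4, 3); ‖c_1‖ = 6.4031, so e_1 = (0.6247, -0.6247, 0.4685).
e_1·c_2 = 0.6247·(-3) + (-0.6247)·3 + 0.4685·2 = -2.8111.
u_2 = c_2 + 2.8111·e_1 = (-1.2439, 1.2439, 3.3171).
‖u_2‖ = 3.7547, so e_2 = (-0.3313, 0.3313, 0.8835).
e_1·c_3 = 0.6247·2 + (-0.6247)·(-4) + 0.4685·(-1) = 3.2796; e_2·c_3 = (-0.3313)·2 + 0.3313·(-4) + 0.8835·(-1) = -2.8712.
u_3 = c_3 − 3.2796·e_1 + 2.8712·e_2 = (-1.0000, -1.0000, 0.0000).
r_{33} = ‖u_3‖ = 1.4142.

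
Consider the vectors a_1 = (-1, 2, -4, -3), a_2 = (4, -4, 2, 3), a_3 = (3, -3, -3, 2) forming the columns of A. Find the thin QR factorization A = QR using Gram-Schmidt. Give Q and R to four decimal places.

a_1 = (-1, 2, -4, -3); ‖a_1‖ = 5.4772, so e_1 = (-0.1826, 0.3651, -0.7303, -0.5477).
e_1·a_2 = (-0.1826)·4 + 0.3651·(-4) + (-0.7303)·2 + (-0.5477)·3 = -5.2947.
u_2 = a_2 + 5.2947·e_1 = (3.0333, -2.0667, -1.8667, 0.1000).
‖u_2‖ = 4.1191, so e_2 = (0.7364, -0.5017, -0.4532, 0.0243).
e_1·a_3 = (-0.1826)·3 + 0.3651·(-3) + (-0.7303)·(-3) + (-0.5477)·2 = -0.5477; e_2·a_3 = 0.7364·3 + (-0.5017)·(-3) + (-0.4532)·(-3) + 0.0243·2 = 5.1225.
u_3 = a_3 + 0.5477·e_1 − 5.1225·e_2 = (-0.8723, -0.2299, -1.0786, 1.5756).
‖u_3‖ = 2.1118, so e_3 = (-0.4131, -0.1088, -0.5107, 0.7461).

Q = [[-0.1826, 0.7364, -0.4131], [0.3651, -0.5017, -0.1088], [-0.7303, -0.4532, -0.5107], [-0.5477, 0.0243, 0.7461]], R = [[5.4772, -5.2947, -0.5477], [0.0000, 4.1191, 5.1225], [0.0000, 0.0000, 2.1118]]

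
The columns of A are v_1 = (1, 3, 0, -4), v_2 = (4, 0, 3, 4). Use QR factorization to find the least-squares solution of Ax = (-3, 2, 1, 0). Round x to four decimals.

x = (0.0163, -0.2148)

v_1 = (1, 3, 0, -4); ‖v_1‖ = 5.0990, so e_1 = (0.1961, 0.5883, 0.0000, -0.7845).
e_1·v_2 = 0.1961·4 + 0.5883·0 + 0.0000·3 + (-0.7845)·4 = -2.3534.
u_2 = v_2 + 2.3534·e_1 = (4.4615, 1.3846, 3.0000, 2.1538).
‖u_2‖ = 5.9550, so e_2 = (0.7492, 0.2325, 0.5038, 0.3617).
Qᵀb = (0.5883, -1.2788).
Back-substitute: x_2 = -1.2788/5.9550 = -0.2148.
x_1 = (0.5883 + 2.3534·(-0.2148))/5.0990 = 0.0163.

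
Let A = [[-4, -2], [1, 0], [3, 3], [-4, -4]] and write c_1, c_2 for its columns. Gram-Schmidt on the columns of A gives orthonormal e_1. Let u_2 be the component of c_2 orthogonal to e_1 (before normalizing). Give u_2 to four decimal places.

u_2 = (1.1429, -0.7857, 0.6429, -0.8571)

e_1 = c_1/‖c_1‖ = (-4, 1, 3, -4)/6.4807 = (-0.6172, 0.1543, 0.4629, -0.6172).
r_{12} = e_1·c_2 = 5.0920.
u_2 = c_2 − 5.0920·e_1 = (1.1429, -0.7857, 0.6429, -0.8571).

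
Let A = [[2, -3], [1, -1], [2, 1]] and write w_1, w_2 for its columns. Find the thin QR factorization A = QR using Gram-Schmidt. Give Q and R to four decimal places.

q_1 = w_1/‖w_1‖ = (2, 1, 2)/3.0000 = (0.6667, 0.3333, 0.6667).
r_{12} = q_1·w_2 = -1.6667.
u_2 = w_2 + 1.6667·q_1 = (-1.8889, -0.4444, 2.1111).
‖u_2‖ = 2.8674, so q_2 = (-0.6587, -0.1550, 0.7362).

Q = [[0.6667, -0.6587], [0.3333, -0.1550], [0.6667, 0.7362]], R = [[3.0000, -1.6667], [0.0000, 2.8674]]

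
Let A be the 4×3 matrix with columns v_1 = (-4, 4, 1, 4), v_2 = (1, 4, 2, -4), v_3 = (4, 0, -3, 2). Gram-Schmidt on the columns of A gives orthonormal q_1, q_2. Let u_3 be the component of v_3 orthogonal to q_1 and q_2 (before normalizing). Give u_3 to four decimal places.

u_3 = (3.3389, 2.0763, -2.1979, 1.8121)

q_1 = v_1/‖v_1‖ = (-4, 4, 1, 4)/7.0000 = (-0.5714, 0.5714, 0.1429, 0.5714).
r_{12} = q_1·v_2 = -0.2857.
u_2 = v_2 + 0.2857·q_1 = (0.8367, 4.1633, 2.0408, -3.8367).
‖u_2‖ = 6.0760, so q_2 = (0.1377, 0.6852, 0.3359, -0.6315).
r_{13} = q_1·v_3 = -1.5714; r_{23} = q_2·v_3 = -1.7197.
u_3 = v_3 + 1.5714·q_1 + 1.7197·q_2 = (3.3389, 2.0763, -2.1979, 1.8121).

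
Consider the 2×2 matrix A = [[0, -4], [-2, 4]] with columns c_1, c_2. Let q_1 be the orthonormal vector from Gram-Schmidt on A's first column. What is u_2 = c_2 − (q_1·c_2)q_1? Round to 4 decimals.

u_2 = (-4.0000, 0.0000)

c_1 = (0, -2); ‖c_1‖ = 2.0000, so q_1 = (0.0000, -1.0000).
q_1·c_2 = 0.0000·(-4) + (-1.0000)·4 = -4.0000.
u_2 = c_2 + 4.0000·q_1 = (-4.0000, 0.0000).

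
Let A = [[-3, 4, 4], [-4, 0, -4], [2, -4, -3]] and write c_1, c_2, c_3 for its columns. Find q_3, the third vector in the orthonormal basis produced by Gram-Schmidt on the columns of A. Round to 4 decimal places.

q_1 = c_1/‖c_1‖ = (-3, -4, 2)/5.3852 = (-0.5571, -0.7428, 0.3714).
r_{12} = q_1·c_2 = -3.7139.
u_2 = c_2 + 3.7139·q_1 = (1.9310, -2.7586, -2.6207).
‖u_2‖ = 4.2670, so q_2 = (0.4526, -0.6465, -0.6142).
r_{13} = q_1·c_3 = -0.3714; r_{23} = q_2·c_3 = 6.2388.
u_3 = c_3 + 0.3714·q_1 − 6.2388·q_2 = (0.9697, -0.2424, 0.9697).
‖u_3‖ = 1.3926, so q_3 = (0.6963, -0.1741, 0.6963).

q_3 = (0.6963, -0.1741, 0.6963)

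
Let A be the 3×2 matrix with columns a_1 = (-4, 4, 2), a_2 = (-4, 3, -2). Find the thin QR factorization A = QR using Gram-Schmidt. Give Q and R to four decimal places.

Q = [[-0.6667, -0.3698], [0.6667, 0.0925], [0.3333, -0.9245]], R = [[6.0000, 4.0000], [0.0000, 3.6056]]

a_1 = (-4, 4, 2); ‖a_1‖ = 6.0000, so e_1 = (-0.6667, 0.6667, 0.3333).
e_1·a_2 = (-0.6667)·(-4) + 0.6667·3 + 0.3333·(-2) = 4.0000.
u_2 = a_2 − 4.0000·e_1 = (-1.3333, 0.3333, -3.3333).
‖u_2‖ = 3.6056, so e_2 = (-0.3698, 0.0925, -0.9245).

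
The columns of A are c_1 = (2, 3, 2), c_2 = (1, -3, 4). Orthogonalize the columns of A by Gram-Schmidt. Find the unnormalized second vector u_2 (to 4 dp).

c_1 = (2, 3, 2); ‖c_1‖ = 4.1231, so e_1 = (0.4851, 0.7276, 0.4851).
e_1·c_2 = 0.4851·1 + 0.7276·(-3) + 0.4851·4 = 0.2425.
u_2 = c_2 − 0.2425·e_1 = (0.8824, -3.1765, 3.8824).

u_2 = (0.8824, -3.1765, 3.8824)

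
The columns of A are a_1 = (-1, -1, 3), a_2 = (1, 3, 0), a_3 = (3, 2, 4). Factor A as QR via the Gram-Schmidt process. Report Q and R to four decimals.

Q = [[-0.3015, 0.2177, 0.9283], [-0.3015, 0.9019, -0.3094], [0.9045, 0.3732, 0.2063]], R = [[3.3166, -1.2060, 2.1106], [0.0000, 2.9233, 3.9495], [0.0000, 0.0000, 2.9911]]

e_1 = a_1/‖a_1‖ = (-1, -1, 3)/3.3166 = (-0.3015, -0.3015, 0.9045).
r_{12} = e_1·a_2 = -1.2060.
u_2 = a_2 + 1.2060·e_1 = (0.6364, 2.6364, 1.0909).
‖u_2‖ = 2.9233, so e_2 = (0.2177, 0.9019, 0.3732).
r_{13} = e_1·a_3 = 2.1106; r_{23} = e_2·a_3 = 3.9495.
u_3 = a_3 − 2.1106·e_1 − 3.9495·e_2 = (2.7766, -0.9255, 0.6170).
‖u_3‖ = 2.9911, so e_3 = (0.9283, -0.3094, 0.2063).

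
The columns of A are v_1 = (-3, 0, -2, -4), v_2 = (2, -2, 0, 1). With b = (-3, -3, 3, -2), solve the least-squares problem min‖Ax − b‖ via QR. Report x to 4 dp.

x = (0.4907, 0.3230)

v_1 = (-3, 0, -2, -4); ‖v_1‖ = 5.3852, so e_1 = (-0.5571, 0.0000, -0.3714, -0.7428).
e_1·v_2 = (-0.5571)·2 + 0.0000·(-2) + (-0.3714)·0 + (-0.7428)·1 = -1.8570.
u_2 = v_2 + 1.8570·e_1 = (0.9655, -2.0000, -0.6897, -0.3793).
‖u_2‖ = 2.3562, so e_2 = (0.4098, -0.8488, -0.2927, -0.1610).
Qᵀb = (2.0426, 0.7610).
Back-substitute: x_2 = 0.7610/2.3562 = 0.3230.
x_1 = (2.0426 + 1.8570·0.3230)/5.3852 = 0.4907.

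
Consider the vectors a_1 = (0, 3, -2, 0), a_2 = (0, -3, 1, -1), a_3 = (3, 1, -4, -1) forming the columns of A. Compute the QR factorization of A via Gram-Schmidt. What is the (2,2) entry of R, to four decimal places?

q_1 = a_1/‖a_1‖ = (0, 3, -2, 0)/3.6056 = (0.0000, 0.8321, -0.5547, 0.0000).
r_{12} = q_1·a_2 = -3.0509.
u_2 = a_2 + 3.0509·q_1 = (0.0000, -0.4615, -0.6923, -1.0000).
r_{22} = ‖u_2‖ = 1.3009.

r_{22} = 1.3009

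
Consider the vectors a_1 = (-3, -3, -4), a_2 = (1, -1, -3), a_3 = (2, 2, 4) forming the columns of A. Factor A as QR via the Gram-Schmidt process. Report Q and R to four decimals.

a_1 = (-3, -3, -4); ‖a_1‖ = 5.8310, so e_1 = (-0.5145, -0.5145, -0.6860).
e_1·a_2 = (-0.5145)·1 + (-0.5145)·(-1) + (-0.6860)·(-3) = 2.0580.
u_2 = a_2 − 2.0580·e_1 = (2.0588, 0.0588, -1.5882).
‖u_2‖ = 2.6009, so e_2 = (0.7916, 0.0226, -0.6106).
e_1·a_3 = (-0.5145)·2 + (-0.5145)·2 + (-0.6860)·4 = -4.8020; e_2·a_3 = 0.7916·2 + 0.0226·2 + (-0.6106)·4 = -0.8142.
u_3 = a_3 + 4.8020·e_1 + 0.8142·e_2 = (0.1739, -0.4522, 0.2087).
‖u_3‖ = 0.5275, so e_3 = (0.3297, -0.8572, 0.3956).

Q = [[-0.5145, 0.7916, 0.3297], [-0.5145, 0.0226, -0.8572], [-0.6860, -0.6106, 0.3956]], R = [[5.8310, 2.0580, -4.8020], [0.0000, 2.6009, -0.8142], [0.0000, 0.0000, 0.5275]]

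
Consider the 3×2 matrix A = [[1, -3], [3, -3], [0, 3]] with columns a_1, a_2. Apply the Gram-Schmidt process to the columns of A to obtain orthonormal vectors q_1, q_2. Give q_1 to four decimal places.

q_1 = (0.3162, 0.9487, 0.0000)

q_1 = a_1/‖a_1‖ = (1, 3, 0)/3.1623 = (0.3162, 0.9487, 0.0000).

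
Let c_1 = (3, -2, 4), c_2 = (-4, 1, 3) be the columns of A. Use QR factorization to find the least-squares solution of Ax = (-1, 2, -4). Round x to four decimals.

c_1 = (3, -2, 4); ‖c_1‖ = 5.3852, so e_1 = (0.5571, -0.3714, 0.7428).
e_1·c_2 = 0.5571·(-4) + (-0.3714)·1 + 0.7428·3 = -0.3714.
u_2 = c_2 + 0.3714·e_1 = (-3.7931, 0.8621, 3.2759).
‖u_2‖ = 5.0855, so e_2 = (-0.7459, 0.1695, 0.6442).
Qᵀb = (-4.2710, -1.4917).
Back-substitute: x_2 = -1.4917/5.0855 = -0.2933.
x_1 = (-4.2710 + 0.3714·(-0.2933))/5.3852 = -0.8133.

x = (-0.8133, -0.2933)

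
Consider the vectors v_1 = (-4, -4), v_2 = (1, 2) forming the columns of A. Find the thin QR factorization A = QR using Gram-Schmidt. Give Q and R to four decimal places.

Q = [[-0.7071, -0.7071], [-0.7071, 0.7071]], R = [[5.6569, -2.1213], [0.0000, 0.7071]]

v_1 = (-4, -4); ‖v_1‖ = 5.6569, so e_1 = (-0.7071, -0.7071).
e_1·v_2 = (-0.7071)·1 + (-0.7071)·2 = -2.1213.
u_2 = v_2 + 2.1213·e_1 = (-0.5000, 0.5000).
‖u_2‖ = 0.7071, so e_2 = (-0.7071, 0.7071).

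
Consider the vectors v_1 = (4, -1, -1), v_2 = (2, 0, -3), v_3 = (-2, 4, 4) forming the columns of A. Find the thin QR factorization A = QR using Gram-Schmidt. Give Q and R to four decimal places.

e_1 = v_1/‖v_1‖ = (4, -1, -1)/4.2426 = (0.9428, -0.2357, -0.2357).
r_{12} = e_1·v_2 = 2.5927.
u_2 = v_2 − 2.5927·e_1 = (-0.4444, 0.6111, -2.3889).
‖u_2‖ = 2.5055, so e_2 = (-0.1774, 0.2439, -0.9534).
r_{13} = e_1·v_3 = -3.7712; r_{23} = e_2·v_3 = -2.4834.
u_3 = v_3 + 3.7712·e_1 + 2.4834·e_2 = (1.1150, 3.7168, 0.7434).
‖u_3‖ = 3.9510, so e_3 = (0.2822, 0.9407, 0.1881).

Q = [[0.9428, -0.1774, 0.2822], [-0.2357, 0.2439, 0.9407], [-0.2357, -0.9534, 0.1881]], R = [[4.2426, 2.5927, -3.7712], [0.0000, 2.5055, -2.4834], [0.0000, 0.0000, 3.9510]]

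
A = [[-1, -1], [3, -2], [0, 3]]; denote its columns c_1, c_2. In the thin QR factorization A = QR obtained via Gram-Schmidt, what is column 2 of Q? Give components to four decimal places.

e_2 = (-0.4423, -0.1474, 0.8847)

c_1 = (-1, 3, 0); ‖c_1‖ = 3.1623, so e_1 = (-0.3162, 0.9487, 0.0000).
e_1·c_2 = (-0.3162)·(-1) + 0.9487·(-2) + 0.0000·3 = -1.5811.
u_2 = c_2 + 1.5811·e_1 = (-1.5000, -0.5000, 3.0000).
‖u_2‖ = 3.3912, so e_2 = (-0.4423, -0.1474, 0.8847).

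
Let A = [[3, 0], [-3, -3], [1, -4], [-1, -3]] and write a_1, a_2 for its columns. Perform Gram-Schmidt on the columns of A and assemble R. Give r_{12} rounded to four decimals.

e_1 = a_1/‖a_1‖ = (3, -3, 1, -1)/4.4721 = (0.6708, -0.6708, 0.2236, -0.2236).
r_{12} = e_1·a_2 = 1.7889.

r_{12} = 1.7889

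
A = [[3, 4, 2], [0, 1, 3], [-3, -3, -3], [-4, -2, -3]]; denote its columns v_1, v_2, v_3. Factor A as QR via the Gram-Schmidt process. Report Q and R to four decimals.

Q = [[0.5145, 0.6281, -0.4258], [0.0000, 0.4358, 0.8676], [-0.5145, -0.1923, -0.1313], [-0.6860, 0.6153, -0.2209]], R = [[5.8310, 4.9735, 4.6305], [0.0000, 2.2945, 1.2947], [0.0000, 0.0000, 2.8076]]

e_1 = v_1/‖v_1‖ = (3, 0, -3, -4)/5.8310 = (0.5145, 0.0000, -0.5145, -0.6860).
r_{12} = e_1·v_2 = 4.9735.
u_2 = v_2 − 4.9735·e_1 = (1.4412, 1.0000, -0.4412, 1.4118).
‖u_2‖ = 2.2945, so e_2 = (0.6281, 0.4358, -0.1923, 0.6153).
r_{13} = e_1·v_3 = 4.6305; r_{23} = e_2·v_3 = 1.2947.
u_3 = v_3 − 4.6305·e_1 − 1.2947·e_2 = (-1.1955, 2.4358, -0.3687, -0.6201).
‖u_3‖ = 2.8076, so e_3 = (-0.4258, 0.8676, -0.1313, -0.2209).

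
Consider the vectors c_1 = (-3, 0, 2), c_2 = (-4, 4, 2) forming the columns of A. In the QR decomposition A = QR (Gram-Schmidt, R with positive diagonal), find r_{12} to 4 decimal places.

r_{12} = 4.4376

c_1 = (-3, 0, 2); ‖c_1‖ = 3.6056, so e_1 = (-0.8321, 0.0000, 0.5547).
r_{12} = e_1·c_2 = 4.4376.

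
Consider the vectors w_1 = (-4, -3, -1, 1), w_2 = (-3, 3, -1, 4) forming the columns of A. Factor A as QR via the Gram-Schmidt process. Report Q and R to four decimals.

Q = [[-0.7698, -0.3177], [-0.5774, 0.6808], [-0.1925, -0.1232], [0.1925, 0.6484]], R = [[5.1962, 1.5396], [0.0000, 5.7122]]

w_1 = (-4, -3, -1, 1); ‖w_1‖ = 5.1962, so e_1 = (-0.7698, -0.5774, -0.1925, 0.1925).
e_1·w_2 = (-0.7698)·(-3) + (-0.5774)·3 + (-0.1925)·(-1) + 0.1925·4 = 1.5396.
u_2 = w_2 − 1.5396·e_1 = (-1.8148, 3.8889, -0.7037, 3.7037).
‖u_2‖ = 5.7122, so e_2 = (-0.3177, 0.6808, -0.1232, 0.6484).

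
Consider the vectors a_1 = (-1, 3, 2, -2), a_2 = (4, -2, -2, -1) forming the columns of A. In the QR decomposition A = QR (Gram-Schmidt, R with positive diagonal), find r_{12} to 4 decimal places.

r_{12} = -2.8284

q_1 = a_1/‖a_1‖ = (-1, 3, 2, -2)/4.2426 = (-0.2357, 0.7071, 0.4714, -0.4714).
r_{12} = q_1·a_2 = -2.8284.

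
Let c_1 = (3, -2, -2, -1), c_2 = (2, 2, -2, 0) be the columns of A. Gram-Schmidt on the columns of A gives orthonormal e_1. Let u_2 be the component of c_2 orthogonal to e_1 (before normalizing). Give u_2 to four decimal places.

c_1 = (3, -2, -2, -1); ‖c_1‖ = 4.2426, so e_1 = (0.7071, -0.4714, -0.4714, -0.2357).
e_1·c_2 = 0.7071·2 + (-0.4714)·2 + (-0.4714)·(-2) + (-0.2357)·0 = 1.4142.
u_2 = c_2 − 1.4142·e_1 = (1.0000, 2.6667, -1.3333, 0.3333).

u_2 = (1.0000, 2.6667, -1.3333, 0.3333)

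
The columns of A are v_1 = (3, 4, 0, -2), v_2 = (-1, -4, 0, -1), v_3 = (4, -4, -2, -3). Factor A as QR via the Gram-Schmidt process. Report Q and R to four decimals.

Q = [[0.5571, 0.2676, 0.6459], [0.7428, -0.5839, -0.2691], [0.0000, 0.0000, -0.5701], [-0.3714, -0.7664, 0.4306]], R = [[5.3852, -3.1568, 0.3714], [0.0000, 2.8345, 5.7055], [0.0000, 0.0000, 3.5084]]

v_1 = (3, 4, 0, -2); ‖v_1‖ = 5.3852, so e_1 = (0.5571, 0.7428, 0.0000, -0.3714).
e_1·v_2 = 0.5571·(-1) + 0.7428·(-4) + 0.0000·0 + (-0.3714)·(-1) = -3.1568.
u_2 = v_2 + 3.1568·e_1 = (0.7586, -1.6552, 0.0000, -2.1724).
‖u_2‖ = 2.8345, so e_2 = (0.2676, -0.5839, 0.0000, -0.7664).
e_1·v_3 = 0.5571·4 + 0.7428·(-4) + 0.0000·(-2) + (-0.3714)·(-3) = 0.3714; e_2·v_3 = 0.2676·4 + (-0.5839)·(-4) + 0.0000·(-2) + (-0.7664)·(-3) = 5.7055.
u_3 = v_3 − 0.3714·e_1 − 5.7055·e_2 = (2.2661, -0.9442, -2.0000, 1.5107).
‖u_3‖ = 3.5084, so e_3 = (0.6459, -0.2691, -0.5701, 0.4306).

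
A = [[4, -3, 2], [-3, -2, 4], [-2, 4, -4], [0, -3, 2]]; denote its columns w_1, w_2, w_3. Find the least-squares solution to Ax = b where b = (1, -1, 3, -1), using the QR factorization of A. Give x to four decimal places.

w_1 = (4, -3, -2, 0); ‖w_1‖ = 5.3852, so q_1 = (0.7428, -0.5571, -0.3714, 0.0000).
q_1·w_2 = 0.7428·(-3) + (-0.5571)·(-2) + (-0.3714)·4 + 0.0000·(-3) = -2.5997.
u_2 = w_2 + 2.5997·q_1 = (-1.0690, -3.4483, 3.0345, -3.0000).
‖u_2‖ = 5.5894, so q_2 = (-0.1912, -0.6169, 0.5429, -0.5367).
q_1·w_3 = 0.7428·2 + (-0.5571)·4 + (-0.3714)·(-4) + 0.0000·2 = 0.7428; q_2·w_3 = (-0.1912)·2 + (-0.6169)·4 + 0.5429·(-4) + (-0.5367)·2 = -6.0953.
u_3 = w_3 − 0.7428·q_1 + 6.0953·q_2 = (0.2826, 0.6534, -0.4150, -1.2715).
‖u_3‖ = 1.5152, so q_3 = (0.1865, 0.4312, -0.2739, -0.8392).
Qᵀb = (0.1857, 2.5911, -0.2273).
Back-substitute: x_3 = -0.2273/1.5152 = -0.1500.
x_2 = (2.5911 + 6.0953·(-0.1500))/5.5894 = 0.3000.
x_1 = (0.1857 + 2.5997·0.3000 − 0.7428·(-0.1500))/5.3852 = 0.2000.

x = (0.2000, 0.3000, -0.1500)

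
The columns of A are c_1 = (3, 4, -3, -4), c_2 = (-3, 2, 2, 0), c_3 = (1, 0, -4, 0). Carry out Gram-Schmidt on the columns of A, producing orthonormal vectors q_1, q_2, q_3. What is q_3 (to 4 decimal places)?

c_1 = (3, 4, -3, -4); ‖c_1‖ = 7.0711, so q_1 = (0.4243, 0.5657, -0.4243, -0.5657).
q_1·c_2 = 0.4243·(-3) + 0.5657·2 + (-0.4243)·2 + (-0.5657)·0 = -0.9899.
u_2 = c_2 + 0.9899·q_1 = (-2.5800, 2.5600, 1.5800, -0.5600).
‖u_2‖ = 4.0025, so q_2 = (-0.6446, 0.6396, 0.3948, -0.1399).
q_1·c_3 = 0.4243·1 + 0.5657·0 + (-0.4243)·(-4) + (-0.5657)·0 = 2.1213; q_2·c_3 = (-0.6446)·1 + 0.6396·0 + 0.3948·(-4) + (-0.1399)·0 = -2.2236.
u_3 = c_3 − 2.1213·q_1 + 2.2236·q_2 = (-1.3333, 0.2222, -2.2222, 0.8889).
‖u_3‖ = 2.7487, so q_3 = (-0.4851, 0.0808, -0.8085, 0.3234).

q_3 = (-0.4851, 0.0808, -0.8085, 0.3234)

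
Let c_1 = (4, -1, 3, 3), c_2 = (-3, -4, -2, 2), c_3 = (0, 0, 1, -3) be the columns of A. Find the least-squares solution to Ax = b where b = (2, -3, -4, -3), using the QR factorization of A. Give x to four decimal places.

x = (-0.0486, 0.4278, 0.8131)

c_1 = (4, -1, 3, 3); ‖c_1‖ = 5.9161, so e_1 = (0.6761, -0.1690, 0.5071, 0.5071).
e_1·c_2 = 0.6761·(-3) + (-0.1690)·(-4) + 0.5071·(-2) + 0.5071·2 = -1.3522.
u_2 = c_2 + 1.3522·e_1 = (-2.0857, -4.2286, -1.3143, 2.6857).
‖u_2‖ = 5.5831, so e_2 = (-0.3736, -0.7574, -0.2354, 0.4810).
e_1·c_3 = 0.6761·0 + (-0.1690)·0 + 0.5071·1 + 0.5071·(-3) = -1.0142; e_2·c_3 = (-0.3736)·0 + (-0.7574)·0 + (-0.2354)·1 + 0.4810·(-3) = -1.6785.
u_3 = c_3 + 1.0142·e_1 + 1.6785·e_2 = (0.0587, -1.4427, 1.1192, -1.6783).
‖u_3‖ = 2.4807, so e_3 = (0.0236, -0.5816, 0.4511, -0.6765).
Qᵀb = (-1.6903, 1.0235, 2.0170).
Back-substitute: x_3 = 2.0170/2.4807 = 0.8131.
x_2 = (1.0235 + 1.6785·0.8131)/5.5831 = 0.4278.
x_1 = (-1.6903 + 1.3522·0.4278 + 1.0142·0.8131)/5.9161 = -0.0486.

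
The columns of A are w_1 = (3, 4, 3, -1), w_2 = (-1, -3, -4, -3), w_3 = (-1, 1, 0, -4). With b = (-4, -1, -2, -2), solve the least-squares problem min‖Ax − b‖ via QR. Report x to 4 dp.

w_1 = (3, 4, 3, -1); ‖w_1‖ = 5.9161, so e_1 = (0.5071, 0.6761, 0.5071, -0.1690).
e_1·w_2 = 0.5071·(-1) + 0.6761·(-3) + 0.5071·(-4) + (-0.1690)·(-3) = -4.0567.
u_2 = w_2 + 4.0567·e_1 = (1.0571, -0.2571, -1.9429, -3.6857).
‖u_2‖ = 4.3061, so e_2 = (0.2455, -0.0597, -0.4512, -0.8559).
e_1·w_3 = 0.5071·(-1) + 0.6761·1 + 0.5071·0 + (-0.1690)·(-4) = 0.8452; e_2·w_3 = 0.2455·(-1) + (-0.0597)·1 + (-0.4512)·0 + (-0.8559)·(-4) = 3.1185.
u_3 = w_3 − 0.8452·e_1 − 3.1185·e_2 = (-2.1941, 0.6148, 0.9784, -1.1880).
‖u_3‖ = 2.7497, so e_3 = (-0.7980, 0.2236, 0.3558, -0.4320).
Qᵀb = (-3.3806, 1.6919, 3.1207).
Back-substitute: x_3 = 3.1207/2.7497 = 1.1349.
x_2 = (1.6919 − 3.1185·1.1349)/4.3061 = -0.4290.
x_1 = (-3.3806 + 4.0567·(-0.4290) − 0.8452·1.1349)/5.9161 = -1.0277.

x = (-1.0277, -0.4290, 1.1349)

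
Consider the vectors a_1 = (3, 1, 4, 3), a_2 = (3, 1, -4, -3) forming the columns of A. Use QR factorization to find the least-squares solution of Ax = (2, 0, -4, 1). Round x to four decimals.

a_1 = (3, 1, 4, 3); ‖a_1‖ = 5.9161, so q_1 = (0.5071, 0.1690, 0.6761, 0.5071).
q_1·a_2 = 0.5071·3 + 0.1690·1 + 0.6761·(-4) + 0.5071·(-3) = -2.5355.
u_2 = a_2 + 2.5355·q_1 = (4.2857, 1.4286, -2.2857, -1.7143).
‖u_2‖ = 5.3452, so q_2 = (0.8018, 0.2673, -0.4276, -0.3207).
Qᵀb = (-1.1832, 2.9933).
Back-substitute: x_2 = 2.9933/5.3452 = 0.5600.
x_1 = (-1.1832 + 2.5355·0.5600)/5.9161 = 0.0400.

x = (0.0400, 0.5600)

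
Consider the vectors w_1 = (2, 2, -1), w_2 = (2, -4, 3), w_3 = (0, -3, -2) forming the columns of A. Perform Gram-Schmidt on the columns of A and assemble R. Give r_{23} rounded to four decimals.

w_1 = (2, 2, -1); ‖w_1‖ = 3.0000, so q_1 = (0.6667, 0.6667, -0.3333).
q_1·w_2 = 0.6667·2 + 0.6667·(-4) + (-0.3333)·3 = -2.3333.
u_2 = w_2 + 2.3333·q_1 = (3.5556, -2.4444, 2.2222).
‖u_2‖ = 4.8534, so q_2 = (0.7326, -0.5037, 0.4579).
r_{23} = q_2·w_3 = 0.5952.

r_{23} = 0.5952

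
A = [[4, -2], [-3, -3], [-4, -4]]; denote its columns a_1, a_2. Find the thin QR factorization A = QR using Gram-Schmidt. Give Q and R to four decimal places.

a_1 = (4, -3, -4); ‖a_1‖ = 6.4031, so e_1 = (0.6247, -0.4685, -0.6247).
e_1·a_2 = 0.6247·(-2) + (-0.4685)·(-3) + (-0.6247)·(-4) = 2.6550.
u_2 = a_2 − 2.6550·e_1 = (-3.6585, -1.7561, -2.3415).
‖u_2‖ = 4.6852, so e_2 = (-0.7809, -0.3748, -0.4998).

Q = [[0.6247, -0.7809], [-0.4685, -0.3748], [-0.6247, -0.4998]], R = [[6.4031, 2.6550], [0.0000, 4.6852]]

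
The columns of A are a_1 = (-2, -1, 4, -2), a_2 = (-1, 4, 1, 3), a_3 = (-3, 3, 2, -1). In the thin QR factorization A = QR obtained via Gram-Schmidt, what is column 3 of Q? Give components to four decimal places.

e_3 = (-0.4554, 0.4643, -0.4260, -0.6289)

a_1 = (-2, -1, 4, -2); ‖a_1‖ = 5.0000, so e_1 = (-0.4000, -0.2000, 0.8000, -0.4000).
e_1·a_2 = (-0.4000)·(-1) + (-0.2000)·4 + 0.8000·1 + (-0.4000)·3 = -0.8000.
u_2 = a_2 + 0.8000·e_1 = (-1.3200, 3.8400, 1.6400, 2.6800).
‖u_2‖ = 5.1342, so e_2 = (-0.2571, 0.7479, 0.3194, 0.5220).
e_1·a_3 = (-0.4000)·(-3) + (-0.2000)·3 + 0.8000·2 + (-0.4000)·(-1) = 2.6000; e_2·a_3 = (-0.2571)·(-3) + 0.7479·3 + 0.3194·2 + 0.5220·(-1) = 3.1319.
u_3 = a_3 − 2.6000·e_1 − 3.1319·e_2 = (-1.1548, 1.1775, -1.0804, -1.5948).
‖u_3‖ = 2.5359, so e_3 = (-0.4554, 0.4643, -0.4260, -0.6289).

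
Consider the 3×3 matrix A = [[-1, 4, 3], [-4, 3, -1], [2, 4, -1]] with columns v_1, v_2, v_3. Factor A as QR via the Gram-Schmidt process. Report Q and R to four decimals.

q_1 = v_1/‖v_1‖ = (-1, -4, 2)/4.5826 = (-0.2182, -0.8729, 0.4364).
r_{12} = q_1·v_2 = -1.7457.
u_2 = v_2 + 1.7457·q_1 = (3.6190, 1.4762, 4.7619).
‖u_2‖ = 6.1606, so q_2 = (0.5875, 0.2396, 0.7730).
r_{13} = q_1·v_3 = -0.2182; r_{23} = q_2·v_3 = 0.7498.
u_3 = v_3 + 0.2182·q_1 − 0.7498·q_2 = (2.5119, -1.3701, -1.4843).
‖u_3‖ = 3.2234, so q_3 = (0.7793, -0.4251, -0.4605).

Q = [[-0.2182, 0.5875, 0.7793], [-0.8729, 0.2396, -0.4251], [0.4364, 0.7730, -0.4605]], R = [[4.5826, -1.7457, -0.2182], [0.0000, 6.1606, 0.7498], [0.0000, 0.0000, 3.2234]]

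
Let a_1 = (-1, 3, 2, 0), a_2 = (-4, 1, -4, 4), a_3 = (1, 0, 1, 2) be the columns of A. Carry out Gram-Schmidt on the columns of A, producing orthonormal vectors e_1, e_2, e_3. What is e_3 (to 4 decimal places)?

a_1 = (-1, 3, 2, 0); ‖a_1‖ = 3.7417, so e_1 = (-0.2673, 0.8018, 0.5345, 0.0000).
e_1·a_2 = (-0.2673)·(-4) + 0.8018·1 + 0.5345·(-4) + 0.0000·4 = -0.2673.
u_2 = a_2 + 0.2673·e_1 = (-4.0714, 1.2143, -3.8571, 4.0000).
‖u_2‖ = 6.9949, so e_2 = (-0.5821, 0.1736, -0.5514, 0.5718).
e_1·a_3 = (-0.2673)·1 + 0.8018·0 + 0.5345·1 + 0.0000·2 = 0.2673; e_2·a_3 = (-0.5821)·1 + 0.1736·0 + (-0.5514)·1 + 0.5718·2 = 0.0102.
u_3 = a_3 − 0.2673·e_1 − 0.0102·e_2 = (1.0774, -0.2161, 0.8628, 1.9942).
‖u_3‖ = 2.4348, so e_3 = (0.4425, -0.0887, 0.3543, 0.8190).

e_3 = (0.4425, -0.0887, 0.3543, 0.8190)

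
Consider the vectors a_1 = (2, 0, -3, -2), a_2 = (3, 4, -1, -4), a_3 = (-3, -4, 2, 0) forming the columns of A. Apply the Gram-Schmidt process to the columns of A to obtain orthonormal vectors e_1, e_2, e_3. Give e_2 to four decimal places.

e_2 = (0.2000, 0.8000, 0.4000, -0.4000)

e_1 = a_1/‖a_1‖ = (2, 0, -3, -2)/4.1231 = (0.4851, 0.0000, -0.7276, -0.4851).
r_{12} = e_1·a_2 = 4.1231.
u_2 = a_2 − 4.1231·e_1 = (1.0000, 4.0000, 2.0000, -2.0000).
‖u_2‖ = 5.0000, so e_2 = (0.2000, 0.8000, 0.4000, -0.4000).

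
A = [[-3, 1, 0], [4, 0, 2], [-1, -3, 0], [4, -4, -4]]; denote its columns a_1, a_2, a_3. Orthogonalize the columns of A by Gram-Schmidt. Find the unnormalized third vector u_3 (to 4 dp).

u_3 = (-0.4785, 1.7703, 2.0096, -1.6268)

a_1 = (-3, 4, -1, 4); ‖a_1‖ = 6.4807, so q_1 = (-0.4629, 0.6172, -0.1543, 0.6172).
q_1·a_2 = (-0.4629)·1 + 0.6172·0 + (-0.1543)·(-3) + 0.6172·(-4) = -2.4689.
u_2 = a_2 + 2.4689·q_1 = (-0.1429, 1.5238, -3.3810, -2.4762).
‖u_2‖ = 4.4615, so q_2 = (-0.0320, 0.3415, -0.7578, -0.5550).
q_1·a_3 = (-0.4629)·0 + 0.6172·2 + (-0.1543)·0 + 0.6172·(-4) = -1.2344; q_2·a_3 = (-0.0320)·0 + 0.3415·2 + (-0.7578)·0 + (-0.5550)·(-4) = 2.9032.
u_3 = a_3 + 1.2344·q_1 − 2.9032·q_2 = (-0.4785, 1.7703, 2.0096, -1.6268).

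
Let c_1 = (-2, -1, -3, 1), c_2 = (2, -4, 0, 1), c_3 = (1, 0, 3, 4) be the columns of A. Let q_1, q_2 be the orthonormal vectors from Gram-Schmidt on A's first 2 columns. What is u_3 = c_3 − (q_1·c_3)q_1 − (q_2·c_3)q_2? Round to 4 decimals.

c_1 = (-2, -1, -3, 1); ‖c_1‖ = 3.8730, so q_1 = (-0.5164, -0.2582, -0.7746, 0.2582).
q_1·c_2 = (-0.5164)·2 + (-0.2582)·(-4) + (-0.7746)·0 + 0.2582·1 = 0.2582.
u_2 = c_2 − 0.2582·q_1 = (2.1333, -3.9333, 0.2000, 0.9333).
‖u_2‖ = 4.5753, so q_2 = (0.4663, -0.8597, 0.0437, 0.2040).
q_1·c_3 = (-0.5164)·1 + (-0.2582)·0 + (-0.7746)·3 + 0.2582·4 = -1.8074; q_2·c_3 = 0.4663·1 + (-0.8597)·0 + 0.0437·3 + 0.2040·4 = 1.4134.
u_3 = c_3 + 1.8074·q_1 − 1.4134·q_2 = (-0.5924, 0.7484, 1.5382, 4.1783).

u_3 = (-0.5924, 0.7484, 1.5382, 4.1783)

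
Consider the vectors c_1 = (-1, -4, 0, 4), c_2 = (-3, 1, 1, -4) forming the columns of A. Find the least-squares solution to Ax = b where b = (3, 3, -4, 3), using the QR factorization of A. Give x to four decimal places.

x = (-0.7558, -1.2907)

c_1 = (-1, -4, 0, 4); ‖c_1‖ = 5.7446, so e_1 = (-0.1741, -0.6963, 0.0000, 0.6963).
e_1·c_2 = (-0.1741)·(-3) + (-0.6963)·1 + 0.0000·1 + 0.6963·(-4) = -2.9593.
u_2 = c_2 + 2.9593·e_1 = (-3.5152, -1.0606, 1.0000, -1.9394).
‖u_2‖ = 4.2711, so e_2 = (-0.8230, -0.2483, 0.2341, -0.4541).
Qᵀb = (-0.5222, -5.5127).
Back-substitute: x_2 = -5.5127/4.2711 = -1.2907.
x_1 = (-0.5222 + 2.9593·(-1.2907))/5.7446 = -0.7558.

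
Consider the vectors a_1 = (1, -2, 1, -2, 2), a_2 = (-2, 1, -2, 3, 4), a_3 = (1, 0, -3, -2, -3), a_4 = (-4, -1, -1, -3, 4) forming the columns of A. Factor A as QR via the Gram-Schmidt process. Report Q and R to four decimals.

Q = [[0.2673, -0.2991, 0.1285, -0.8515], [-0.5345, 0.0748, -0.0969, 0.0962], [0.2673, -0.2991, -0.9085, 0.0824], [-0.5345, 0.4237, -0.3765, -0.5082], [0.5345, 0.7975, -0.0834, -0.0274]], R = [[3.7417, -1.0690, -1.0690, 2.9399], [0.0000, 5.7321, -2.6418, 3.3396], [0.0000, 0.0000, 3.8572, 1.2872], [0.0000, 0.0000, 0.0000, 4.6419]]

a_1 = (1, -2, 1, -2, 2); ‖a_1‖ = 3.7417, so e_1 = (0.2673, -0.5345, 0.2673, -0.5345, 0.5345).
e_1·a_2 = 0.2673·(-2) + (-0.5345)·1 + 0.2673·(-2) + (-0.5345)·3 + 0.5345·4 = -1.0690.
u_2 = a_2 + 1.0690·e_1 = (-1.7143, 0.4286, -1.7143, 2.4286, 4.5714).
‖u_2‖ = 5.7321, so e_2 = (-0.2991, 0.0748, -0.2991, 0.4237, 0.7975).
e_1·a_3 = 0.2673·1 + (-0.5345)·0 + 0.2673·(-3) + (-0.5345)·(-2) + 0.5345·(-3) = -1.0690; e_2·a_3 = (-0.2991)·1 + 0.0748·0 + (-0.2991)·(-3) + 0.4237·(-2) + 0.7975·(-3) = -2.6418.
u_3 = a_3 + 1.0690·e_1 + 2.6418·e_2 = (0.4957, -0.3739, -3.5043, -1.4522, -0.3217).
‖u_3‖ = 3.8572, so e_3 = (0.1285, -0.0969, -0.9085, -0.3765, -0.0834).
e_1·a_4 = 0.2673·(-4) + (-0.5345)·(-1) + 0.2673·(-1) + (-0.5345)·(-3) + 0.5345·4 = 2.9399; e_2·a_4 = (-0.2991)·(-4) + 0.0748·(-1) + (-0.2991)·(-1) + 0.4237·(-3) + 0.7975·4 = 3.3396; e_3·a_4 = 0.1285·(-4) + (-0.0969)·(-1) + (-0.9085)·(-1) + (-0.3765)·(-3) + (-0.0834)·4 = 1.2872.
u_4 = a_4 − 2.9399·e_1 − 3.3396·e_2 − 1.2872·e_3 = (-3.9524, 0.4465, 0.3825, -2.3589, -0.1274).
‖u_4‖ = 4.6419, so e_4 = (-0.8515, 0.0962, 0.0824, -0.5082, -0.0274).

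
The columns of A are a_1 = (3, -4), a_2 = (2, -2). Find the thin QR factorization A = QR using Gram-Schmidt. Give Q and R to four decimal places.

Q = [[0.6000, 0.8000], [-0.8000, 0.6000]], R = [[5.0000, 2.8000], [0.0000, 0.4000]]

a_1 = (3, -4); ‖a_1‖ = 5.0000, so e_1 = (0.6000, -0.8000).
e_1·a_2 = 0.6000·2 + (-0.8000)·(-2) = 2.8000.
u_2 = a_2 − 2.8000·e_1 = (0.3200, 0.2400).
‖u_2‖ = 0.4000, so e_2 = (0.8000, 0.6000).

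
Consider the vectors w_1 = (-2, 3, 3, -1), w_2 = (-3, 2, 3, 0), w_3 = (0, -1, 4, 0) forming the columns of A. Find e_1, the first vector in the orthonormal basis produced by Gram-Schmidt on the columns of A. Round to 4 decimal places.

e_1 = w_1/‖w_1‖ = (-2, 3, 3, -1)/4.7958 = (-0.4170, 0.6255, 0.6255, -0.2085).

e_1 = (-0.4170, 0.6255, 0.6255, -0.2085)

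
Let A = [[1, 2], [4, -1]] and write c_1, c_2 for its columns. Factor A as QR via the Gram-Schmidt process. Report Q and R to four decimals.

Q = [[0.2425, 0.9701], [0.9701, -0.2425]], R = [[4.1231, -0.4851], [0.0000, 2.1828]]

c_1 = (1, 4); ‖c_1‖ = 4.1231, so q_1 = (0.2425, 0.9701).
q_1·c_2 = 0.2425·2 + 0.9701·(-1) = -0.4851.
u_2 = c_2 + 0.4851·q_1 = (2.1176, -0.5294).
‖u_2‖ = 2.1828, so q_2 = (0.9701, -0.2425).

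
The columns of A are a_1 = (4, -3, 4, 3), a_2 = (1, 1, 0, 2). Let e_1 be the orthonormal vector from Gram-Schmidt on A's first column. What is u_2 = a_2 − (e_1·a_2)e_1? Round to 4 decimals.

u_2 = (0.4400, 1.4200, -0.5600, 1.5800)

e_1 = a_1/‖a_1‖ = (4, -3, 4, 3)/7.0711 = (0.5657, -0.4243, 0.5657, 0.4243).
r_{12} = e_1·a_2 = 0.9899.
u_2 = a_2 − 0.9899·e_1 = (0.4400, 1.4200, -0.5600, 1.5800).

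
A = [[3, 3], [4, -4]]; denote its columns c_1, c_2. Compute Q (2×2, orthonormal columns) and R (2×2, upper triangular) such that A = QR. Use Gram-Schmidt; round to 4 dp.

c_1 = (3, 4); ‖c_1‖ = 5.0000, so e_1 = (0.6000, 0.8000).
e_1·c_2 = 0.6000·3 + 0.8000·(-4) = -1.4000.
u_2 = c_2 + 1.4000·e_1 = (3.8400, -2.8800).
‖u_2‖ = 4.8000, so e_2 = (0.8000, -0.6000).

Q = [[0.6000, 0.8000], [0.8000, -0.6000]], R = [[5.0000, -1.4000], [0.0000, 4.8000]]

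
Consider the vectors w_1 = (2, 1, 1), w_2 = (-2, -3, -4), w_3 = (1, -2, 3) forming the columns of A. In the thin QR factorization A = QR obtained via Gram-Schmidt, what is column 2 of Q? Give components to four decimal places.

q_2 = (0.5608, -0.3925, -0.7290)

w_1 = (2, 1, 1); ‖w_1‖ = 2.4495, so q_1 = (0.8165, 0.4082, 0.4082).
q_1·w_2 = 0.8165·(-2) + 0.4082·(-3) + 0.4082·(-4) = -4.4907.
u_2 = w_2 + 4.4907·q_1 = (1.6667, -1.1667, -2.1667).
‖u_2‖ = 2.9721, so q_2 = (0.5608, -0.3925, -0.7290).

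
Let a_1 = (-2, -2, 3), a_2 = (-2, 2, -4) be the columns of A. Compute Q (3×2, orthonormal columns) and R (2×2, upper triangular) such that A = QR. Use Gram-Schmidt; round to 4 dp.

Q = [[-0.4851, -0.8658], [-0.4851, 0.1493], [0.7276, -0.4777]], R = [[4.1231, -2.9104], [0.0000, 3.9407]]

q_1 = a_1/‖a_1‖ = (-2, -2, 3)/4.1231 = (-0.4851, -0.4851, 0.7276).
r_{12} = q_1·a_2 = -2.9104.
u_2 = a_2 + 2.9104·q_1 = (-3.4118, 0.5882, -1.8824).
‖u_2‖ = 3.9407, so q_2 = (-0.8658, 0.1493, -0.4777).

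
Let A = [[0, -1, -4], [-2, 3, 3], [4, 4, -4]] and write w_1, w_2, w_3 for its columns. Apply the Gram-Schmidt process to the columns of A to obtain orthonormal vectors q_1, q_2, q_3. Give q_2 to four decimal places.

w_1 = (0, -2, 4); ‖w_1‖ = 4.4721, so q_1 = (0.0000, -0.4472, 0.8944).
q_1·w_2 = 0.0000·(-1) + (-0.4472)·3 + 0.8944·4 = 2.2361.
u_2 = w_2 − 2.2361·q_1 = (-1.0000, 4.0000, 2.0000).
‖u_2‖ = 4.5826, so q_2 = (-0.2182, 0.8729, 0.4364).

q_2 = (-0.2182, 0.8729, 0.4364)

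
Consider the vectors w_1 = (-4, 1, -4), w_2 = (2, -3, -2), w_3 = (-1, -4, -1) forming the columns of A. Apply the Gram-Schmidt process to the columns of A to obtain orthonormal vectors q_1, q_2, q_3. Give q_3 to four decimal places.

q_1 = w_1/‖w_1‖ = (-4, 1, -4)/5.7446 = (-0.6963, 0.1741, -0.6963).
r_{12} = q_1·w_2 = -0.5222.
u_2 = w_2 + 0.5222·q_1 = (1.6364, -2.9091, -2.3636).
‖u_2‖ = 4.0899, so q_2 = (0.4001, -0.7113, -0.5779).
r_{13} = q_1·w_3 = 0.6963; r_{23} = q_2·w_3 = 3.0230.
u_3 = w_3 − 0.6963·q_1 − 3.0230·q_2 = (-1.7246, -1.9710, 1.2319).
‖u_3‖ = 2.8943, so q_3 = (-0.5959, -0.6810, 0.4256).

q_3 = (-0.5959, -0.6810, 0.4256)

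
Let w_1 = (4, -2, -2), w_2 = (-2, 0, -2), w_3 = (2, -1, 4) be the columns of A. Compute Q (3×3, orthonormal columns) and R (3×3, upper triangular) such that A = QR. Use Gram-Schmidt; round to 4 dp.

w_1 = (4, -2, -2); ‖w_1‖ = 4.8990, so e_1 = (0.8165, -0.4082, -0.4082).
e_1·w_2 = 0.8165·(-2) + (-0.4082)·0 + (-0.4082)·(-2) = -0.8165.
u_2 = w_2 + 0.8165·e_1 = (-1.3333, -0.3333, -2.3333).
‖u_2‖ = 2.7080, so e_2 = (-0.4924, -0.1231, -0.8616).
e_1·w_3 = 0.8165·2 + (-0.4082)·(-1) + (-0.4082)·4 = 0.4082; e_2·w_3 = (-0.4924)·2 + (-0.1231)·(-1) + (-0.8616)·4 = -4.3082.
u_3 = w_3 − 0.4082·e_1 + 4.3082·e_2 = (-0.4545, -1.3636, 0.4545).
‖u_3‖ = 1.5076, so e_3 = (-0.3015, -0.9045, 0.3015).

Q = [[0.8165, -0.4924, -0.3015], [-0.4082, -0.1231, -0.9045], [-0.4082, -0.8616, 0.3015]], R = [[4.8990, -0.8165, 0.4082], [0.0000, 2.7080, -4.3082], [0.0000, 0.0000, 1.5076]]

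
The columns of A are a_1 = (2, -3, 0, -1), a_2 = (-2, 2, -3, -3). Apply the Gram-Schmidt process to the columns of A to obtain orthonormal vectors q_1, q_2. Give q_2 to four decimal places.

q_2 = (-0.2108, 0.1054, -0.6325, -0.7379)

a_1 = (2, -3, 0, -1); ‖a_1‖ = 3.7417, so q_1 = (0.5345, -0.8018, 0.0000, -0.2673).
q_1·a_2 = 0.5345·(-2) + (-0.8018)·2 + 0.0000·(-3) + (-0.2673)·(-3) = -1.8708.
u_2 = a_2 + 1.8708·q_1 = (-1.0000, 0.5000, -3.0000, -3.5000).
‖u_2‖ = 4.7434, so q_2 = (-0.2108, 0.1054, -0.6325, -0.7379).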